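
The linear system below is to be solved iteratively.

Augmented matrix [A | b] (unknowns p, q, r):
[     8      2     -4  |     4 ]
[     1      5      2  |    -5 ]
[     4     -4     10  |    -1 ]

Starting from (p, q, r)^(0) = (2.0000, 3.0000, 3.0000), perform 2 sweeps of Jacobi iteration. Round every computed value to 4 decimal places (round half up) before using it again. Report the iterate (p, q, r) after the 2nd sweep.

(1.3000, -1.3700, -1.6400)

Iteration 1:
  p = (4 - (2)·3.0000 - (-4)·3.0000) / (8) = 1.2500
  q = (-5 - (1)·2.0000 - (2)·3.0000) / (5) = -2.6000
  r = (-1 - (4)·2.0000 - (-4)·3.0000) / (10) = 0.3000
Iteration 2:
  p = (4 - (2)·-2.6000 - (-4)·0.3000) / (8) = 1.3000
  q = (-5 - (1)·1.2500 - (2)·0.3000) / (5) = -1.3700
  r = (-1 - (4)·1.2500 - (-4)·-2.6000) / (10) = -1.6400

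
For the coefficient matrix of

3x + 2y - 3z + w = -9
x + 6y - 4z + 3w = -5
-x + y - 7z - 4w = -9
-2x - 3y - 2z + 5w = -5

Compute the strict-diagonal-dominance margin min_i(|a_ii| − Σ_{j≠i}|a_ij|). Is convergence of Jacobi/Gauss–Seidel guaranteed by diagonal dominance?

row 1: |3| − (2+3+1) = -3
row 2: |6| − (1+4+3) = -2
row 3: |-7| − (1+1+4) = 1
row 4: |5| − (2+3+2) = -2
minimum over rows = -3 → not strictly diagonally dominant

-3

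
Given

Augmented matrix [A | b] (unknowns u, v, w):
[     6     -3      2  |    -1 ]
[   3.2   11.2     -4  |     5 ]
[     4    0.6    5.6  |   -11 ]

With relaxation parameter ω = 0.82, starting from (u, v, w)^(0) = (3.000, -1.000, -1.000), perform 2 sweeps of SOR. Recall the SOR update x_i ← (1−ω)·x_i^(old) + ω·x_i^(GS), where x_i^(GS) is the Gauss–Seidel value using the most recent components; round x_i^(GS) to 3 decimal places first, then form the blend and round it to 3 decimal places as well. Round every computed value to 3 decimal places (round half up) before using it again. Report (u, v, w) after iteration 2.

(0.370, -0.317, -2.148)

Iteration 1:
  u: GS value = (-1 - (-3)·-1.000 - (2)·-1.000) / (6) = -0.333;  u ← (1−ω)·3.000 + ω·-0.333 = 0.267
  v: GS value = (5 - (3.2)·0.267 - (-4)·-1.000) / (11.2) = 0.013;  v ← (1−ω)·-1.000 + ω·0.013 = -0.169
  w: GS value = (-11 - (4)·0.267 - (0.6)·-0.169) / (5.6) = -2.137;  w ← (1−ω)·-1.000 + ω·-2.137 = -1.932
Iteration 2:
  u: GS value = (-1 - (-3)·-0.169 - (2)·-1.932) / (6) = 0.393;  u ← (1−ω)·0.267 + ω·0.393 = 0.370
  v: GS value = (5 - (3.2)·0.370 - (-4)·-1.932) / (11.2) = -0.349;  v ← (1−ω)·-0.169 + ω·-0.349 = -0.317
  w: GS value = (-11 - (4)·0.370 - (0.6)·-0.317) / (5.6) = -2.195;  w ← (1−ω)·-1.932 + ω·-2.195 = -2.148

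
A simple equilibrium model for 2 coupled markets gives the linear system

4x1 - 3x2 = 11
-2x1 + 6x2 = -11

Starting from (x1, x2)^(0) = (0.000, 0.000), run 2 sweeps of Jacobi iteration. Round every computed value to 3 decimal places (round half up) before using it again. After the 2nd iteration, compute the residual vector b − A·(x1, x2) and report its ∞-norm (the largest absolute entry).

2.749

Iteration 1:
  x1 = (11 - (-3)·0.000) / (4) = 2.750
  x2 = (-11 - (-2)·0.000) / (6) = -1.833
Iteration 2:
  x1 = (11 - (-3)·-1.833) / (4) = 1.375
  x2 = (-11 - (-2)·2.750) / (6) = -0.917
Residual b − A·x = (2.749, -2.748); ∞-norm = 2.749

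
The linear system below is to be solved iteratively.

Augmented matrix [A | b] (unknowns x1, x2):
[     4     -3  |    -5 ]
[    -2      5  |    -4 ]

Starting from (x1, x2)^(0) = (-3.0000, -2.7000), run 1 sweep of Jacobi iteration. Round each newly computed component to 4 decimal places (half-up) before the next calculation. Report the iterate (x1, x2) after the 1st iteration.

(-3.2750, -2.0000)

Iteration 1:
  x1 = (-5 - (-3)·-2.7000) / (4) = -3.2750
  x2 = (-4 - (-2)·-3.0000) / (5) = -2.0000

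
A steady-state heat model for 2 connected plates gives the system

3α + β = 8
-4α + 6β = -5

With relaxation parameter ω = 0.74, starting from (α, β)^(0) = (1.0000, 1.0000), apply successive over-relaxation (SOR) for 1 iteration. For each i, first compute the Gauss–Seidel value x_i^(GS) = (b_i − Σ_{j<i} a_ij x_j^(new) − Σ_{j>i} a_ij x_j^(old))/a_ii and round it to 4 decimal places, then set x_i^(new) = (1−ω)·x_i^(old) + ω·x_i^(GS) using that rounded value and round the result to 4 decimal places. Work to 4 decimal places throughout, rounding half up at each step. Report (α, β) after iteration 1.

(1.9866, 0.6234)

Iteration 1:
  α: GS value = (8 - (1)·1.0000) / (3) = 2.3333;  α ← (1−ω)·1.0000 + ω·2.3333 = 1.9866
  β: GS value = (-5 - (-4)·1.9866) / (6) = 0.4911;  β ← (1−ω)·1.0000 + ω·0.4911 = 0.6234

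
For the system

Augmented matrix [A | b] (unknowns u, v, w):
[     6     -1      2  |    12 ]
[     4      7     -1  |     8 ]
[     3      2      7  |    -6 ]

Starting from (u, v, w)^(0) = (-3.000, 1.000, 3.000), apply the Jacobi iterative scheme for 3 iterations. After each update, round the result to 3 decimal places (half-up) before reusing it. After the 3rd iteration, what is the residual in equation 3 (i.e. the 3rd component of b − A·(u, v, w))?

Iteration 1:
  u = (12 - (-1)·1.000 - (2)·3.000) / (6) = 1.167
  v = (8 - (4)·-3.000 - (-1)·3.000) / (7) = 3.286
  w = (-6 - (3)·-3.000 - (2)·1.000) / (7) = 0.143
Iteration 2:
  u = (12 - (-1)·3.286 - (2)·0.143) / (6) = 2.500
  v = (8 - (4)·1.167 - (-1)·0.143) / (7) = 0.496
  w = (-6 - (3)·1.167 - (2)·3.286) / (7) = -2.296
Iteration 3:
  u = (12 - (-1)·0.496 - (2)·-2.296) / (6) = 2.848
  v = (8 - (4)·2.500 - (-1)·-2.296) / (7) = -0.614
  w = (-6 - (3)·2.500 - (2)·0.496) / (7) = -2.070
Residual b − A·x = (-1.562, -1.164, 1.174)

1.174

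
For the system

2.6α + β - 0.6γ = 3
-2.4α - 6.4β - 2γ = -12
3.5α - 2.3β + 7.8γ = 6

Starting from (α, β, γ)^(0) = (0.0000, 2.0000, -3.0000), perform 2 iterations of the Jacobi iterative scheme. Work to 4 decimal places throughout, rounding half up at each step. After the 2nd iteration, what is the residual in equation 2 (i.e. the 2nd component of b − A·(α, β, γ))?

Iteration 1:
  α = (3 - (1)·2.0000 - (-0.6)·-3.0000) / (2.6) = -0.3077
  β = (-12 - (-2.4)·0.0000 - (-2)·-3.0000) / (-6.4) = 2.8125
  γ = (6 - (3.5)·0.0000 - (-2.3)·2.0000) / (7.8) = 1.3590
Iteration 2:
  α = (3 - (1)·2.8125 - (-0.6)·1.3590) / (2.6) = 0.3857
  β = (-12 - (-2.4)·-0.3077 - (-2)·1.3590) / (-6.4) = 1.5657
  γ = (6 - (3.5)·-0.3077 - (-2.3)·2.8125) / (7.8) = 1.7366
Residual b − A·x = (1.4734, 2.4194, -5.2943)

2.4194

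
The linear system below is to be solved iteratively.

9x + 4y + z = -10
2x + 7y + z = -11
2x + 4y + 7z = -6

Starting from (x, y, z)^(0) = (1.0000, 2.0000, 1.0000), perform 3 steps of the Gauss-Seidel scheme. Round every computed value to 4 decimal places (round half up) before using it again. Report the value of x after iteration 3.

Iteration 1:
  x = (-10 - (4)·2.0000 - (1)·1.0000) / (9) = -2.1111
  y = (-11 - (2)·-2.1111 - (1)·1.0000) / (7) = -1.1111
  z = (-6 - (2)·-2.1111 - (4)·-1.1111) / (7) = 0.3809
Iteration 2:
  x = (-10 - (4)·-1.1111 - (1)·0.3809) / (9) = -0.6596
  y = (-11 - (2)·-0.6596 - (1)·0.3809) / (7) = -1.4374
  z = (-6 - (2)·-0.6596 - (4)·-1.4374) / (7) = 0.1527
Iteration 3:
  x = (-10 - (4)·-1.4374 - (1)·0.1527) / (9) = -0.4892
  y = (-11 - (2)·-0.4892 - (1)·0.1527) / (7) = -1.4535
  z = (-6 - (2)·-0.4892 - (4)·-1.4535) / (7) = 0.1132

-0.4892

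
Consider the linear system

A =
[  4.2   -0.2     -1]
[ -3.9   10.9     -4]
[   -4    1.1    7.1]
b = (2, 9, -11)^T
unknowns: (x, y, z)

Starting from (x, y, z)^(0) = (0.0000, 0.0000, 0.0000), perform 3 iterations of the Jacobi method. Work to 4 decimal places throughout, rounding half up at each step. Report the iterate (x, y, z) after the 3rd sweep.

Iteration 1:
  x = (2 - (-0.2)·0.0000 - (-1)·0.0000) / (4.2) = 0.4762
  y = (9 - (-3.9)·0.0000 - (-4)·0.0000) / (10.9) = 0.8257
  z = (-11 - (-4)·0.0000 - (1.1)·0.0000) / (7.1) = -1.5493
Iteration 2:
  x = (2 - (-0.2)·0.8257 - (-1)·-1.5493) / (4.2) = 0.1466
  y = (9 - (-3.9)·0.4762 - (-4)·-1.5493) / (10.9) = 0.4275
  z = (-11 - (-4)·0.4762 - (1.1)·0.8257) / (7.1) = -1.4089
Iteration 3:
  x = (2 - (-0.2)·0.4275 - (-1)·-1.4089) / (4.2) = 0.1611
  y = (9 - (-3.9)·0.1466 - (-4)·-1.4089) / (10.9) = 0.3611
  z = (-11 - (-4)·0.1466 - (1.1)·0.4275) / (7.1) = -1.5329

(0.1611, 0.3611, -1.5329)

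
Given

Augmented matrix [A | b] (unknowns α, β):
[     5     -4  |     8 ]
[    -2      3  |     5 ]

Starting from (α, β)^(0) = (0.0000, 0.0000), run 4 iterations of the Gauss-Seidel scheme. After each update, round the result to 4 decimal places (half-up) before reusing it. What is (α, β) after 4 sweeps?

(5.5749, 5.3833)

Iteration 1:
  α = (8 - (-4)·0.0000) / (5) = 1.6000
  β = (5 - (-2)·1.6000) / (3) = 2.7333
Iteration 2:
  α = (8 - (-4)·2.7333) / (5) = 3.7866
  β = (5 - (-2)·3.7866) / (3) = 4.1911
Iteration 3:
  α = (8 - (-4)·4.1911) / (5) = 4.9529
  β = (5 - (-2)·4.9529) / (3) = 4.9686
Iteration 4:
  α = (8 - (-4)·4.9686) / (5) = 5.5749
  β = (5 - (-2)·5.5749) / (3) = 5.3833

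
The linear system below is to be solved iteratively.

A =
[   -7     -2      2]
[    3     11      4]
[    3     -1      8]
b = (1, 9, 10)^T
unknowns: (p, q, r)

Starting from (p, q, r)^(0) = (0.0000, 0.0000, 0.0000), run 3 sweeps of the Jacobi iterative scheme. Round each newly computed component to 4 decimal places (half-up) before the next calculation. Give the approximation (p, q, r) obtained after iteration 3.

(0.1438, 0.3123, 1.3076)

Iteration 1:
  p = (1 - (-2)·0.0000 - (2)·0.0000) / (-7) = -0.1429
  q = (9 - (3)·0.0000 - (4)·0.0000) / (11) = 0.8182
  r = (10 - (3)·0.0000 - (-1)·0.0000) / (8) = 1.2500
Iteration 2:
  p = (1 - (-2)·0.8182 - (2)·1.2500) / (-7) = -0.0195
  q = (9 - (3)·-0.1429 - (4)·1.2500) / (11) = 0.4026
  r = (10 - (3)·-0.1429 - (-1)·0.8182) / (8) = 1.4059
Iteration 3:
  p = (1 - (-2)·0.4026 - (2)·1.4059) / (-7) = 0.1438
  q = (9 - (3)·-0.0195 - (4)·1.4059) / (11) = 0.3123
  r = (10 - (3)·-0.0195 - (-1)·0.4026) / (8) = 1.3076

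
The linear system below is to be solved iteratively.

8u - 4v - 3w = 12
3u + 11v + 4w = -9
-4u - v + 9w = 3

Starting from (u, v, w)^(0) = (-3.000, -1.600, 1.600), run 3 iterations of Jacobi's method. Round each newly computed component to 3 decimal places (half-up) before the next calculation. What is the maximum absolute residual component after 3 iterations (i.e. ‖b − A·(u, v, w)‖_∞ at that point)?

Iteration 1:
  u = (12 - (-4)·-1.600 - (-3)·1.600) / (8) = 1.300
  v = (-9 - (3)·-3.000 - (4)·1.600) / (11) = -0.582
  w = (3 - (-4)·-3.000 - (-1)·-1.600) / (9) = -1.178
Iteration 2:
  u = (12 - (-4)·-0.582 - (-3)·-1.178) / (8) = 0.767
  v = (-9 - (3)·1.300 - (4)·-1.178) / (11) = -0.744
  w = (3 - (-4)·1.300 - (-1)·-0.582) / (9) = 0.846
Iteration 3:
  u = (12 - (-4)·-0.744 - (-3)·0.846) / (8) = 1.445
  v = (-9 - (3)·0.767 - (4)·0.846) / (11) = -1.335
  w = (3 - (-4)·0.767 - (-1)·-0.744) / (9) = 0.592
Residual b − A·x = (-3.124, -1.018, 2.117); ∞-norm = 3.124

3.124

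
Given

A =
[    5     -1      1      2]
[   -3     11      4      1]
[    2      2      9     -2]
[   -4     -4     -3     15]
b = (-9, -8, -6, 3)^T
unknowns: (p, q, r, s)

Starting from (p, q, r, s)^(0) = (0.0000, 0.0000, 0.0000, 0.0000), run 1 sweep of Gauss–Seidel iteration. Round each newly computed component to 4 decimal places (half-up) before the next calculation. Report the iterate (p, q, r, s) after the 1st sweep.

(-1.8000, -1.2182, 0.0040, -0.6041)

Iteration 1:
  p = (-9 - (-1)·0.0000 - (1)·0.0000 - (2)·0.0000) / (5) = -1.8000
  q = (-8 - (-3)·-1.8000 - (4)·0.0000 - (1)·0.0000) / (11) = -1.2182
  r = (-6 - (2)·-1.8000 - (2)·-1.2182 - (-2)·0.0000) / (9) = 0.0040
  s = (3 - (-4)·-1.8000 - (-4)·-1.2182 - (-3)·0.0040) / (15) = -0.6041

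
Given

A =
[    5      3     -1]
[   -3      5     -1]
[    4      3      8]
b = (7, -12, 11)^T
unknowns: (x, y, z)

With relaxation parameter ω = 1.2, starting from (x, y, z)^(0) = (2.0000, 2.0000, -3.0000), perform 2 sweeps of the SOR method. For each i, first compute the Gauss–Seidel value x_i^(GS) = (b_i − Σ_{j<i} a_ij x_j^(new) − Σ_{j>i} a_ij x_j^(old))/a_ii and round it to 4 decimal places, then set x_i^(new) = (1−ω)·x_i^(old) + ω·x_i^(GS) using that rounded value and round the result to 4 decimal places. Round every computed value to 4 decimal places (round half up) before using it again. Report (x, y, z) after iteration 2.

(6.3594, 3.7927, -4.8450)

Iteration 1:
  x: GS value = (7 - (3)·2.0000 - (-1)·-3.0000) / (5) = -0.4000;  x ← (1−ω)·2.0000 + ω·-0.4000 = -0.8800
  y: GS value = (-12 - (-3)·-0.8800 - (-1)·-3.0000) / (5) = -3.5280;  y ← (1−ω)·2.0000 + ω·-3.5280 = -4.6336
  z: GS value = (11 - (4)·-0.8800 - (3)·-4.6336) / (8) = 3.5526;  z ← (1−ω)·-3.0000 + ω·3.5526 = 4.8631
Iteration 2:
  x: GS value = (7 - (3)·-4.6336 - (-1)·4.8631) / (5) = 5.1528;  x ← (1−ω)·-0.8800 + ω·5.1528 = 6.3594
  y: GS value = (-12 - (-3)·6.3594 - (-1)·4.8631) / (5) = 2.3883;  y ← (1−ω)·-4.6336 + ω·2.3883 = 3.7927
  z: GS value = (11 - (4)·6.3594 - (3)·3.7927) / (8) = -3.2270;  z ← (1−ω)·4.8631 + ω·-3.2270 = -4.8450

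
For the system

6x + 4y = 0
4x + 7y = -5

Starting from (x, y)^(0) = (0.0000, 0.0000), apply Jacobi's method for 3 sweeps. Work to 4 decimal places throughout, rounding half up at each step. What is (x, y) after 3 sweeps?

Iteration 1:
  x = (0 - (4)·0.0000) / (6) = 0.0000
  y = (-5 - (4)·0.0000) / (7) = -0.7143
Iteration 2:
  x = (0 - (4)·-0.7143) / (6) = 0.4762
  y = (-5 - (4)·0.0000) / (7) = -0.7143
Iteration 3:
  x = (0 - (4)·-0.7143) / (6) = 0.4762
  y = (-5 - (4)·0.4762) / (7) = -0.9864

(0.4762, -0.9864)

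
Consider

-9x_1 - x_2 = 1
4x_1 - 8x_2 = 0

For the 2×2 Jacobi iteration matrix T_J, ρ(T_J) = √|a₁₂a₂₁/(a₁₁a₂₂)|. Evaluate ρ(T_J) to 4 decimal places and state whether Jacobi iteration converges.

a₁₂a₂₁/(a₁₁a₂₂) = (-1)·(4) / ((-9)·(-8)) = -0.055556
ρ = √|-0.055556| = √0.055556 = 0.2357
ρ < 1, so Jacobi converges

0.2357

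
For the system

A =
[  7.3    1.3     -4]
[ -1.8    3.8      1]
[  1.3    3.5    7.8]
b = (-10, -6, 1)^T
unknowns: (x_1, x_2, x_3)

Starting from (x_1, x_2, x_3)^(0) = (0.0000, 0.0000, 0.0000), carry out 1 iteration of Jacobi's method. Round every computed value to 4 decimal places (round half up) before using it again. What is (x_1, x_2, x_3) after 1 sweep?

Iteration 1:
  x_1 = (-10 - (1.3)·0.0000 - (-4)·0.0000) / (7.3) = -1.3699
  x_2 = (-6 - (-1.8)·0.0000 - (1)·0.0000) / (3.8) = -1.5789
  x_3 = (1 - (1.3)·0.0000 - (3.5)·0.0000) / (7.8) = 0.1282

(-1.3699, -1.5789, 0.1282)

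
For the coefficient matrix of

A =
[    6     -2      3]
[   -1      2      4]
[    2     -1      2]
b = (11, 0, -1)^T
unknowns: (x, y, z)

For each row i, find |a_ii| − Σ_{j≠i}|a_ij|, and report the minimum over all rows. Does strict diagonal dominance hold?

row 1: |6| − (2+3) = 1
row 2: |2| − (1+4) = -3
row 3: |2| − (2+1) = -1
minimum over rows = -3 → not strictly diagonally dominant

-3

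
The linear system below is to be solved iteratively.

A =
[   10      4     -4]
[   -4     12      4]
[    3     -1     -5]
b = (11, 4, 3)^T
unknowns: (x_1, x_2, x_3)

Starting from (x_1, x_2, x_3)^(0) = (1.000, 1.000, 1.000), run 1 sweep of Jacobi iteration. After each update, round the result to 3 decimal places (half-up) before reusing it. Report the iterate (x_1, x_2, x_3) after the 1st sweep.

(1.100, 0.333, -0.200)

Iteration 1:
  x_1 = (11 - (4)·1.000 - (-4)·1.000) / (10) = 1.100
  x_2 = (4 - (-4)·1.000 - (4)·1.000) / (12) = 0.333
  x_3 = (3 - (3)·1.000 - (-1)·1.000) / (-5) = -0.200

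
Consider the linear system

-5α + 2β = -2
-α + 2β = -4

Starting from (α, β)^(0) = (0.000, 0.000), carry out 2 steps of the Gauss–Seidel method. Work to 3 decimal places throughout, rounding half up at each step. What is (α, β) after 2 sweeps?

Iteration 1:
  α = (-2 - (2)·0.000) / (-5) = 0.400
  β = (-4 - (-1)·0.400) / (2) = -1.800
Iteration 2:
  α = (-2 - (2)·-1.800) / (-5) = -0.320
  β = (-4 - (-1)·-0.320) / (2) = -2.160

(-0.320, -2.160)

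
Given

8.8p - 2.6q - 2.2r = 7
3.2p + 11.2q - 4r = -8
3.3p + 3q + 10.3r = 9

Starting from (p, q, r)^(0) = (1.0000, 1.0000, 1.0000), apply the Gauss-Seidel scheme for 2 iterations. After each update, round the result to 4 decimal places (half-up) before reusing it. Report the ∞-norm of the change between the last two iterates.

Iteration 1:
  p = (7 - (-2.6)·1.0000 - (-2.2)·1.0000) / (8.8) = 1.3409
  q = (-8 - (3.2)·1.3409 - (-4)·1.0000) / (11.2) = -0.7403
  r = (9 - (3.3)·1.3409 - (3)·-0.7403) / (10.3) = 0.6598
Iteration 2:
  p = (7 - (-2.6)·-0.7403 - (-2.2)·0.6598) / (8.8) = 0.7417
  q = (-8 - (3.2)·0.7417 - (-4)·0.6598) / (11.2) = -0.6906
  r = (9 - (3.3)·0.7417 - (3)·-0.6906) / (10.3) = 0.8373
Change: (-0.5992, 0.0497, 0.1775) → max |·| = 0.5992

0.5992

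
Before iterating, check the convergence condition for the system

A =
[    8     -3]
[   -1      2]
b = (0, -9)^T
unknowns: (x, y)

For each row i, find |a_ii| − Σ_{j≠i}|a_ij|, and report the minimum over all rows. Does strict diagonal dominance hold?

1

row 1: |8| − (3) = 5
row 2: |2| − (1) = 1
minimum over rows = 1 → strictly diagonally dominant (convergence guaranteed)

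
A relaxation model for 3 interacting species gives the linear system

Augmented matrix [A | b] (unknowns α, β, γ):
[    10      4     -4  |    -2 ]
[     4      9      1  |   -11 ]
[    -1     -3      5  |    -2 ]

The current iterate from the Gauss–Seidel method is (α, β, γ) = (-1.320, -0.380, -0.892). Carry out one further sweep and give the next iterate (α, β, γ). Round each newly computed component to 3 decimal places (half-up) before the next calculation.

One sweep:
  α = (-2 - (4)·-0.380 - (-4)·-0.892) / (10) = -0.405
  β = (-11 - (4)·-0.405 - (1)·-0.892) / (9) = -0.943
  γ = (-2 - (-1)·-0.405 - (-3)·-0.943) / (5) = -1.047

(-0.405, -0.943, -1.047)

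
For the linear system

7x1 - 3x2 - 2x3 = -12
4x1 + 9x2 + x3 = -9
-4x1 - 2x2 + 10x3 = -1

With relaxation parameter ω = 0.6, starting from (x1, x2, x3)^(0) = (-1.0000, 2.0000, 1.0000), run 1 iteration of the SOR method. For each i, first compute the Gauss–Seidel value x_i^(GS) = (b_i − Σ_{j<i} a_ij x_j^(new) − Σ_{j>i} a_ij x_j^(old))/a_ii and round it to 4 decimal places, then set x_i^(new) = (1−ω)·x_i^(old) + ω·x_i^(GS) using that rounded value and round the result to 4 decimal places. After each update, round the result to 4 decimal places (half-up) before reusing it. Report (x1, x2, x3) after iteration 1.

Iteration 1:
  x1: GS value = (-12 - (-3)·2.0000 - (-2)·1.0000) / (7) = -0.5714;  x1 ← (1−ω)·-1.0000 + ω·-0.5714 = -0.7428
  x2: GS value = (-9 - (4)·-0.7428 - (1)·1.0000) / (9) = -0.7810;  x2 ← (1−ω)·2.0000 + ω·-0.7810 = 0.3314
  x3: GS value = (-1 - (-4)·-0.7428 - (-2)·0.3314) / (10) = -0.3308;  x3 ← (1−ω)·1.0000 + ω·-0.3308 = 0.2015

(-0.7428, 0.3314, 0.2015)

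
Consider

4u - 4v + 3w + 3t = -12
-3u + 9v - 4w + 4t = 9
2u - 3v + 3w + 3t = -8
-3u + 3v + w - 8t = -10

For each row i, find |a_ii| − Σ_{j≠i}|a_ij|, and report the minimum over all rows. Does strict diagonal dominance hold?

row 1: |4| − (4+3+3) = -6
row 2: |9| − (3+4+4) = -2
row 3: |3| − (2+3+3) = -5
row 4: |-8| − (3+3+1) = 1
minimum over rows = -6 → not strictly diagonally dominant

-6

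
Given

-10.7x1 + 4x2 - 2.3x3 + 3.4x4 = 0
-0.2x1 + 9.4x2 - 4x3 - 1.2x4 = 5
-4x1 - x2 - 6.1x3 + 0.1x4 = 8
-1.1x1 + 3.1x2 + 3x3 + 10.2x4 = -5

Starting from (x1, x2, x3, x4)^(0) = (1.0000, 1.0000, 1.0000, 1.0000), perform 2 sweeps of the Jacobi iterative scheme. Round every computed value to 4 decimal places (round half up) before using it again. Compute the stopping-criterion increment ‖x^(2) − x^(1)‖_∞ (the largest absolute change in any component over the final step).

1.5894

Iteration 1:
  x1 = (0 - (4)·1.0000 - (-2.3)·1.0000 - (3.4)·1.0000) / (-10.7) = 0.4766
  x2 = (5 - (-0.2)·1.0000 - (-4)·1.0000 - (-1.2)·1.0000) / (9.4) = 1.1064
  x3 = (8 - (-4)·1.0000 - (-1)·1.0000 - (0.1)·1.0000) / (-6.1) = -2.1148
  x4 = (-5 - (-1.1)·1.0000 - (3.1)·1.0000 - (3)·1.0000) / (10.2) = -0.9804
Iteration 2:
  x1 = (0 - (4)·1.1064 - (-2.3)·-2.1148 - (3.4)·-0.9804) / (-10.7) = 0.5567
  x2 = (5 - (-0.2)·0.4766 - (-4)·-2.1148 - (-1.2)·-0.9804) / (9.4) = -0.4830
  x3 = (8 - (-4)·0.4766 - (-1)·1.1064 - (0.1)·-0.9804) / (-6.1) = -1.8214
  x4 = (-5 - (-1.1)·0.4766 - (3.1)·1.1064 - (3)·-2.1148) / (10.2) = -0.1531
Change: (0.0801, -1.5894, 0.2934, 0.8273) → max |·| = 1.5894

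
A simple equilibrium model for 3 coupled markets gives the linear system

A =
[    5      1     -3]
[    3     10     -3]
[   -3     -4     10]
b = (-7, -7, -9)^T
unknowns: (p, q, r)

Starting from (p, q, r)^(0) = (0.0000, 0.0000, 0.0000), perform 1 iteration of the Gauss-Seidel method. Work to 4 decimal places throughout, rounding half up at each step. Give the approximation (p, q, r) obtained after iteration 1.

Iteration 1:
  p = (-7 - (1)·0.0000 - (-3)·0.0000) / (5) = -1.4000
  q = (-7 - (3)·-1.4000 - (-3)·0.0000) / (10) = -0.2800
  r = (-9 - (-3)·-1.4000 - (-4)·-0.2800) / (10) = -1.4320

(-1.4000, -0.2800, -1.4320)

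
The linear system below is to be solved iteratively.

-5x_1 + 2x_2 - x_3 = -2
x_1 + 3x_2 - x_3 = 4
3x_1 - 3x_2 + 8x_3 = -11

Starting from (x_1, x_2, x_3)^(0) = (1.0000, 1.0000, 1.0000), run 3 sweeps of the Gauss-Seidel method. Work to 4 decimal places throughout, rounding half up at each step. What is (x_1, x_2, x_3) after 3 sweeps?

(0.9547, 0.4802, -1.5529)

Iteration 1:
  x_1 = (-2 - (2)·1.0000 - (-1)·1.0000) / (-5) = 0.6000
  x_2 = (4 - (1)·0.6000 - (-1)·1.0000) / (3) = 1.4667
  x_3 = (-11 - (3)·0.6000 - (-3)·1.4667) / (8) = -1.0500
Iteration 2:
  x_1 = (-2 - (2)·1.4667 - (-1)·-1.0500) / (-5) = 1.1967
  x_2 = (4 - (1)·1.1967 - (-1)·-1.0500) / (3) = 0.5844
  x_3 = (-11 - (3)·1.1967 - (-3)·0.5844) / (8) = -1.6046
Iteration 3:
  x_1 = (-2 - (2)·0.5844 - (-1)·-1.6046) / (-5) = 0.9547
  x_2 = (4 - (1)·0.9547 - (-1)·-1.6046) / (3) = 0.4802
  x_3 = (-11 - (3)·0.9547 - (-3)·0.4802) / (8) = -1.5529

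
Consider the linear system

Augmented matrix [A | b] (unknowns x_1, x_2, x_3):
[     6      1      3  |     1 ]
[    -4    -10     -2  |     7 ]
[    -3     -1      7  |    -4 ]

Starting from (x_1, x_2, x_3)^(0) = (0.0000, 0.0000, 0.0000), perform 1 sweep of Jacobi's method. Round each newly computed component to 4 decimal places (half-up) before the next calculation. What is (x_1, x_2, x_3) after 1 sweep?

(0.1667, -0.7000, -0.5714)

Iteration 1:
  x_1 = (1 - (1)·0.0000 - (3)·0.0000) / (6) = 0.1667
  x_2 = (7 - (-4)·0.0000 - (-2)·0.0000) / (-10) = -0.7000
  x_3 = (-4 - (-3)·0.0000 - (-1)·0.0000) / (7) = -0.5714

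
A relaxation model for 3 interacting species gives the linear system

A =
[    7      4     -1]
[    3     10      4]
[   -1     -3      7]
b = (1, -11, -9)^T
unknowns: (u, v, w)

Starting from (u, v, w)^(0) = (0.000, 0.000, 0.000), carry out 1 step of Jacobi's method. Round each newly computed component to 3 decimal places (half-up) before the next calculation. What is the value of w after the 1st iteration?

-1.286

Iteration 1:
  u = (1 - (4)·0.000 - (-1)·0.000) / (7) = 0.143
  v = (-11 - (3)·0.000 - (4)·0.000) / (10) = -1.100
  w = (-9 - (-1)·0.000 - (-3)·0.000) / (7) = -1.286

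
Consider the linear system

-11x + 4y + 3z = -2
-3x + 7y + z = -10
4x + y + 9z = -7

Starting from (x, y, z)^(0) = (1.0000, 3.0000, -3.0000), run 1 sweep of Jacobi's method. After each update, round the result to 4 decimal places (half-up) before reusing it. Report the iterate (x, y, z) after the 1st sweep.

(0.4545, -0.5714, -1.5556)

Iteration 1:
  x = (-2 - (4)·3.0000 - (3)·-3.0000) / (-11) = 0.4545
  y = (-10 - (-3)·1.0000 - (1)·-3.0000) / (7) = -0.5714
  z = (-7 - (4)·1.0000 - (1)·3.0000) / (9) = -1.5556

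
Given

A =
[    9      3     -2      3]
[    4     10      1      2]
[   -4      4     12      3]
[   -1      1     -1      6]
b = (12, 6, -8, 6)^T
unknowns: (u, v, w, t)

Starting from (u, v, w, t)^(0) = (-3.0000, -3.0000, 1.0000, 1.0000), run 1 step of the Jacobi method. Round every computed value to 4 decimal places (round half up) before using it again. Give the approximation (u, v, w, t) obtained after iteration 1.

Iteration 1:
  u = (12 - (3)·-3.0000 - (-2)·1.0000 - (3)·1.0000) / (9) = 2.2222
  v = (6 - (4)·-3.0000 - (1)·1.0000 - (2)·1.0000) / (10) = 1.5000
  w = (-8 - (-4)·-3.0000 - (4)·-3.0000 - (3)·1.0000) / (12) = -0.9167
  t = (6 - (-1)·-3.0000 - (1)·-3.0000 - (-1)·1.0000) / (6) = 1.1667

(2.2222, 1.5000, -0.9167, 1.1667)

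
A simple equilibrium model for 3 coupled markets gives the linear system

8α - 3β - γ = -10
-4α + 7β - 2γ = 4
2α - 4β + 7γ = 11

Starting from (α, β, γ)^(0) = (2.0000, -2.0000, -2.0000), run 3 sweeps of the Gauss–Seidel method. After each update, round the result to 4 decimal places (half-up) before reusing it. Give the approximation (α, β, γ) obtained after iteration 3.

Iteration 1:
  α = (-10 - (-3)·-2.0000 - (-1)·-2.0000) / (8) = -2.2500
  β = (4 - (-4)·-2.2500 - (-2)·-2.0000) / (7) = -1.2857
  γ = (11 - (2)·-2.2500 - (-4)·-1.2857) / (7) = 1.4796
Iteration 2:
  α = (-10 - (-3)·-1.2857 - (-1)·1.4796) / (8) = -1.5472
  β = (4 - (-4)·-1.5472 - (-2)·1.4796) / (7) = 0.1101
  γ = (11 - (2)·-1.5472 - (-4)·0.1101) / (7) = 2.0764
Iteration 3:
  α = (-10 - (-3)·0.1101 - (-1)·2.0764) / (8) = -0.9492
  β = (4 - (-4)·-0.9492 - (-2)·2.0764) / (7) = 0.6223
  γ = (11 - (2)·-0.9492 - (-4)·0.6223) / (7) = 2.1982

(-0.9492, 0.6223, 2.1982)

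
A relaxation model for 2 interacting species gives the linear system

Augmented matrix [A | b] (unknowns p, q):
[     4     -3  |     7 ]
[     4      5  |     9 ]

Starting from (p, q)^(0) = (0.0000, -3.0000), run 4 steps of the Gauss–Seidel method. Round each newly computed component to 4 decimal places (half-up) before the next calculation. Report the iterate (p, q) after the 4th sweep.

(2.4640, -0.1712)

Iteration 1:
  p = (7 - (-3)·-3.0000) / (4) = -0.5000
  q = (9 - (4)·-0.5000) / (5) = 2.2000
Iteration 2:
  p = (7 - (-3)·2.2000) / (4) = 3.4000
  q = (9 - (4)·3.4000) / (5) = -0.9200
Iteration 3:
  p = (7 - (-3)·-0.9200) / (4) = 1.0600
  q = (9 - (4)·1.0600) / (5) = 0.9520
Iteration 4:
  p = (7 - (-3)·0.9520) / (4) = 2.4640
  q = (9 - (4)·2.4640) / (5) = -0.1712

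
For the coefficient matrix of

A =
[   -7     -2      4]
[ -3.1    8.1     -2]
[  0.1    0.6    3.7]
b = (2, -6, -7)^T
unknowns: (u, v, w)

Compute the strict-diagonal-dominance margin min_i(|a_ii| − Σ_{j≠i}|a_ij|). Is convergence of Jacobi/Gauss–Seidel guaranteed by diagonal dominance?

1

row 1: |-7| − (2+4) = 1
row 2: |8.1| − (3.1+2) = 3
row 3: |3.7| − (0.1+0.6) = 3
minimum over rows = 1 → strictly diagonally dominant (convergence guaranteed)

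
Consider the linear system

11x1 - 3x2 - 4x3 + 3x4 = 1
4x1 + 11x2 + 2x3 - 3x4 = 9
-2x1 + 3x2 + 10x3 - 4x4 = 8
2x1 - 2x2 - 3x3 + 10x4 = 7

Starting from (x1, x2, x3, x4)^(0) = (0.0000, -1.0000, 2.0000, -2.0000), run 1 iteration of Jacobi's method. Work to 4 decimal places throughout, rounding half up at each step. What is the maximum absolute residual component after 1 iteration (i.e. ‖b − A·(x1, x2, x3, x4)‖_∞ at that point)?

Iteration 1:
  x1 = (1 - (-3)·-1.0000 - (-4)·2.0000 - (3)·-2.0000) / (11) = 1.0909
  x2 = (9 - (4)·0.0000 - (2)·2.0000 - (-3)·-2.0000) / (11) = -0.0909
  x3 = (8 - (-2)·0.0000 - (3)·-1.0000 - (-4)·-2.0000) / (10) = 0.3000
  x4 = (7 - (2)·0.0000 - (-2)·-1.0000 - (-3)·2.0000) / (10) = 1.1000
Residual b − A·x = (-13.3726, 8.3363, 11.8545, -5.4636); ∞-norm = 13.3726

13.3726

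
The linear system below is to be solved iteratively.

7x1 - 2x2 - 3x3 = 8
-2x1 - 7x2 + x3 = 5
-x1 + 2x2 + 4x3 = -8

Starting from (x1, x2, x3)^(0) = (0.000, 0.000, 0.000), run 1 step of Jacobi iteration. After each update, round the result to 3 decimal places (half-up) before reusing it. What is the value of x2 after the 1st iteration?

Iteration 1:
  x1 = (8 - (-2)·0.000 - (-3)·0.000) / (7) = 1.143
  x2 = (5 - (-2)·0.000 - (1)·0.000) / (-7) = -0.714
  x3 = (-8 - (-1)·0.000 - (2)·0.000) / (4) = -2.000

-0.714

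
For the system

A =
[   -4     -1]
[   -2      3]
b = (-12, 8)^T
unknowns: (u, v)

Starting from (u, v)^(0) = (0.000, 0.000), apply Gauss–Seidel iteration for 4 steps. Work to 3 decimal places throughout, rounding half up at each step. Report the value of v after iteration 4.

Iteration 1:
  u = (-12 - (-1)·0.000) / (-4) = 3.000
  v = (8 - (-2)·3.000) / (3) = 4.667
Iteration 2:
  u = (-12 - (-1)·4.667) / (-4) = 1.833
  v = (8 - (-2)·1.833) / (3) = 3.889
Iteration 3:
  u = (-12 - (-1)·3.889) / (-4) = 2.028
  v = (8 - (-2)·2.028) / (3) = 4.019
Iteration 4:
  u = (-12 - (-1)·4.019) / (-4) = 1.995
  v = (8 - (-2)·1.995) / (3) = 3.997

3.997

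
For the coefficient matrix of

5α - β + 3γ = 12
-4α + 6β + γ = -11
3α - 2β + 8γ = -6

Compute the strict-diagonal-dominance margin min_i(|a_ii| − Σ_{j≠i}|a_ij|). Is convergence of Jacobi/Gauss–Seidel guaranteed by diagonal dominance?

row 1: |5| − (1+3) = 1
row 2: |6| − (4+1) = 1
row 3: |8| − (3+2) = 3
minimum over rows = 1 → strictly diagonally dominant (convergence guaranteed)

1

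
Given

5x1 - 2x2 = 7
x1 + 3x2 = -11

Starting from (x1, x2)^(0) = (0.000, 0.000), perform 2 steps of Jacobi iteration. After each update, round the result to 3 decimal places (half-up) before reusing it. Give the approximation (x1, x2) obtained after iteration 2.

Iteration 1:
  x1 = (7 - (-2)·0.000) / (5) = 1.400
  x2 = (-11 - (1)·0.000) / (3) = -3.667
Iteration 2:
  x1 = (7 - (-2)·-3.667) / (5) = -0.067
  x2 = (-11 - (1)·1.400) / (3) = -4.133

(-0.067, -4.133)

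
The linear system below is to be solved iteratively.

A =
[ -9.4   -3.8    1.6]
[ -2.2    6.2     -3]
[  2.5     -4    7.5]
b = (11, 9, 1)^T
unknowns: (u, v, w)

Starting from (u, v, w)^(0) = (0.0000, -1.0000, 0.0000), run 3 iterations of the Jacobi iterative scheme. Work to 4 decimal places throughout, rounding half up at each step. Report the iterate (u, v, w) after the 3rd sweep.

Iteration 1:
  u = (11 - (-3.8)·-1.0000 - (1.6)·0.0000) / (-9.4) = -0.7660
  v = (9 - (-2.2)·0.0000 - (-3)·0.0000) / (6.2) = 1.4516
  w = (1 - (2.5)·0.0000 - (-4)·-1.0000) / (7.5) = -0.4000
Iteration 2:
  u = (11 - (-3.8)·1.4516 - (1.6)·-0.4000) / (-9.4) = -1.8251
  v = (9 - (-2.2)·-0.7660 - (-3)·-0.4000) / (6.2) = 0.9863
  w = (1 - (2.5)·-0.7660 - (-4)·1.4516) / (7.5) = 1.1629
Iteration 3:
  u = (11 - (-3.8)·0.9863 - (1.6)·1.1629) / (-9.4) = -1.3710
  v = (9 - (-2.2)·-1.8251 - (-3)·1.1629) / (6.2) = 1.3667
  w = (1 - (2.5)·-1.8251 - (-4)·0.9863) / (7.5) = 1.2677

(-1.3710, 1.3667, 1.2677)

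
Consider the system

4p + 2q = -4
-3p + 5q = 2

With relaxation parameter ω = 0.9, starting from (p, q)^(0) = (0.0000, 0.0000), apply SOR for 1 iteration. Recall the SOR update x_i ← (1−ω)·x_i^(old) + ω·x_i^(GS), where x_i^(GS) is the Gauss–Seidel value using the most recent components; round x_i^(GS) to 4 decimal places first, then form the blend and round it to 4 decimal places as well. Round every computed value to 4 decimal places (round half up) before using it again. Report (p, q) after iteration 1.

(-0.9000, -0.1260)

Iteration 1:
  p: GS value = (-4 - (2)·0.0000) / (4) = -1.0000;  p ← (1−ω)·0.0000 + ω·-1.0000 = -0.9000
  q: GS value = (2 - (-3)·-0.9000) / (5) = -0.1400;  q ← (1−ω)·0.0000 + ω·-0.1400 = -0.1260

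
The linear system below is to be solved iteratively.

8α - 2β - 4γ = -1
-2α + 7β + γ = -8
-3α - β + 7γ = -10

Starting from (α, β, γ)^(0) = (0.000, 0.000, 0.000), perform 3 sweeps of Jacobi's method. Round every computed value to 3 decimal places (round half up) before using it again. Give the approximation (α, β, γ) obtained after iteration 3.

Iteration 1:
  α = (-1 - (-2)·0.000 - (-4)·0.000) / (8) = -0.125
  β = (-8 - (-2)·0.000 - (1)·0.000) / (7) = -1.143
  γ = (-10 - (-3)·0.000 - (-1)·0.000) / (7) = -1.429
Iteration 2:
  α = (-1 - (-2)·-1.143 - (-4)·-1.429) / (8) = -1.125
  β = (-8 - (-2)·-0.125 - (1)·-1.429) / (7) = -0.974
  γ = (-10 - (-3)·-0.125 - (-1)·-1.143) / (7) = -1.645
Iteration 3:
  α = (-1 - (-2)·-0.974 - (-4)·-1.645) / (8) = -1.191
  β = (-8 - (-2)·-1.125 - (1)·-1.645) / (7) = -1.229
  γ = (-10 - (-3)·-1.125 - (-1)·-0.974) / (7) = -2.050

(-1.191, -1.229, -2.050)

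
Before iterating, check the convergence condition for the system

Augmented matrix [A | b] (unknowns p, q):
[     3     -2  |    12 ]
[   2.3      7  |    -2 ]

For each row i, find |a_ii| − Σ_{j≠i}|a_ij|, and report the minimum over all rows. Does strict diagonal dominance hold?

1

row 1: |3| − (2) = 1
row 2: |7| − (2.3) = 4.7
minimum over rows = 1 → strictly diagonally dominant (convergence guaranteed)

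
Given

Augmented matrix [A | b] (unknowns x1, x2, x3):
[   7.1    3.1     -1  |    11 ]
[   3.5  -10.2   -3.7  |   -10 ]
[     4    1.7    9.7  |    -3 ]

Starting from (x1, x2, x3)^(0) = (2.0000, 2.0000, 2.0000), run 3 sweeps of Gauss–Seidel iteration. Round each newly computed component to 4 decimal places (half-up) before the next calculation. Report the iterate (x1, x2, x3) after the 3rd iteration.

(0.6630, 1.6034, -0.8637)

Iteration 1:
  x1 = (11 - (3.1)·2.0000 - (-1)·2.0000) / (7.1) = 0.9577
  x2 = (-10 - (3.5)·0.9577 - (-3.7)·2.0000) / (-10.2) = 0.5835
  x3 = (-3 - (4)·0.9577 - (1.7)·0.5835) / (9.7) = -0.8065
Iteration 2:
  x1 = (11 - (3.1)·0.5835 - (-1)·-0.8065) / (7.1) = 1.1809
  x2 = (-10 - (3.5)·1.1809 - (-3.7)·-0.8065) / (-10.2) = 1.6782
  x3 = (-3 - (4)·1.1809 - (1.7)·1.6782) / (9.7) = -1.0904
Iteration 3:
  x1 = (11 - (3.1)·1.6782 - (-1)·-1.0904) / (7.1) = 0.6630
  x2 = (-10 - (3.5)·0.6630 - (-3.7)·-1.0904) / (-10.2) = 1.6034
  x3 = (-3 - (4)·0.6630 - (1.7)·1.6034) / (9.7) = -0.8637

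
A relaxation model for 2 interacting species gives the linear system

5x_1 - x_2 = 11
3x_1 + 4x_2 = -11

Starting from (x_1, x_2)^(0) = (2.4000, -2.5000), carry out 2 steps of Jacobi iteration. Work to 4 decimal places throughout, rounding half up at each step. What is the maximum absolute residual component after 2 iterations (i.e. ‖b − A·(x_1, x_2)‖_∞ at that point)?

1.2300

Iteration 1:
  x_1 = (11 - (-1)·-2.5000) / (5) = 1.7000
  x_2 = (-11 - (3)·2.4000) / (4) = -4.5500
Iteration 2:
  x_1 = (11 - (-1)·-4.5500) / (5) = 1.2900
  x_2 = (-11 - (3)·1.7000) / (4) = -4.0250
Residual b − A·x = (0.5250, 1.2300); ∞-norm = 1.2300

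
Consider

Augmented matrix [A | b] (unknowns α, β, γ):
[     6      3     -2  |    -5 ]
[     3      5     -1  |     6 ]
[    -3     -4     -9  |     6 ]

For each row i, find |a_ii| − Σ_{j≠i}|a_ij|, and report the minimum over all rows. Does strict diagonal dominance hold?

1

row 1: |6| − (3+2) = 1
row 2: |5| − (3+1) = 1
row 3: |-9| − (3+4) = 2
minimum over rows = 1 → strictly diagonally dominant (convergence guaranteed)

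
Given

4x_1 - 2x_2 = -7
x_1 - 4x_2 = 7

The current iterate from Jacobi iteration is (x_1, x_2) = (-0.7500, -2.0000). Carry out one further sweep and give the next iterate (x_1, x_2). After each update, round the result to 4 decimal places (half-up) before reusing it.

(-2.7500, -1.9375)

One sweep:
  x_1 = (-7 - (-2)·-2.0000) / (4) = -2.7500
  x_2 = (7 - (1)·-0.7500) / (-4) = -1.9375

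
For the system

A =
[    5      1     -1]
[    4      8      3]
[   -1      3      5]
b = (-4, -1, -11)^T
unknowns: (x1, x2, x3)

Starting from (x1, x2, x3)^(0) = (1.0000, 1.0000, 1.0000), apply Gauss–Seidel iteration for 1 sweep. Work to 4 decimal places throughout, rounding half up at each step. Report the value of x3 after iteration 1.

-2.3000

Iteration 1:
  x1 = (-4 - (1)·1.0000 - (-1)·1.0000) / (5) = -0.8000
  x2 = (-1 - (4)·-0.8000 - (3)·1.0000) / (8) = -0.1000
  x3 = (-11 - (-1)·-0.8000 - (3)·-0.1000) / (5) = -2.3000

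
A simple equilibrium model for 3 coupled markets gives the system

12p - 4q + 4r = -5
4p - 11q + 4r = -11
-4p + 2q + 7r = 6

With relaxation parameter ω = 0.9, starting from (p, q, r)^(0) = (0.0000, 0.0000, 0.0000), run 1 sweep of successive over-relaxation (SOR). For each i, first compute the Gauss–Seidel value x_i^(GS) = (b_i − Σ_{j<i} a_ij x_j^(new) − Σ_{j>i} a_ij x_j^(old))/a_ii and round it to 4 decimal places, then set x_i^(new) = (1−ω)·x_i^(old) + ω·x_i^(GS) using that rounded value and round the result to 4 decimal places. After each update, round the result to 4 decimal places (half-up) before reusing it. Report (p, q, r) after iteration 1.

(-0.3750, 0.7772, 0.3787)

Iteration 1:
  p: GS value = (-5 - (-4)·0.0000 - (4)·0.0000) / (12) = -0.4167;  p ← (1−ω)·0.0000 + ω·-0.4167 = -0.3750
  q: GS value = (-11 - (4)·-0.3750 - (4)·0.0000) / (-11) = 0.8636;  q ← (1−ω)·0.0000 + ω·0.8636 = 0.7772
  r: GS value = (6 - (-4)·-0.3750 - (2)·0.7772) / (7) = 0.4208;  r ← (1−ω)·0.0000 + ω·0.4208 = 0.3787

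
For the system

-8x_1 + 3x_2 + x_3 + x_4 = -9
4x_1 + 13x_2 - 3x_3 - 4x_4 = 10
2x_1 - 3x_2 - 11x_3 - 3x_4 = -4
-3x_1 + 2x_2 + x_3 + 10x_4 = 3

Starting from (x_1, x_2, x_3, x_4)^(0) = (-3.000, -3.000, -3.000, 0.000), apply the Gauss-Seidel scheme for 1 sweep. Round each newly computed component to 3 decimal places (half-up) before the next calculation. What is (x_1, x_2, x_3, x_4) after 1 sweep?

Iteration 1:
  x_1 = (-9 - (3)·-3.000 - (1)·-3.000 - (1)·0.000) / (-8) = -0.375
  x_2 = (10 - (4)·-0.375 - (-3)·-3.000 - (-4)·0.000) / (13) = 0.192
  x_3 = (-4 - (2)·-0.375 - (-3)·0.192 - (-3)·0.000) / (-11) = 0.243
  x_4 = (3 - (-3)·-0.375 - (2)·0.192 - (1)·0.243) / (10) = 0.125

(-0.375, 0.192, 0.243, 0.125)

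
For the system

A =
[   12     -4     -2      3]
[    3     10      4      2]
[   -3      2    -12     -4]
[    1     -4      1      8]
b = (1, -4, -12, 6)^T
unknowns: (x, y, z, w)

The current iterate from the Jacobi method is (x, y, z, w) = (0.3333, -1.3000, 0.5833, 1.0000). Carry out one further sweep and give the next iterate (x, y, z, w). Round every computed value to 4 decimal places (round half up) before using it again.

(-0.5028, -0.9333, 0.3667, -0.0146)

One sweep:
  x = (1 - (-4)·-1.3000 - (-2)·0.5833 - (3)·1.0000) / (12) = -0.5028
  y = (-4 - (3)·0.3333 - (4)·0.5833 - (2)·1.0000) / (10) = -0.9333
  z = (-12 - (-3)·0.3333 - (2)·-1.3000 - (-4)·1.0000) / (-12) = 0.3667
  w = (6 - (1)·0.3333 - (-4)·-1.3000 - (1)·0.5833) / (8) = -0.0146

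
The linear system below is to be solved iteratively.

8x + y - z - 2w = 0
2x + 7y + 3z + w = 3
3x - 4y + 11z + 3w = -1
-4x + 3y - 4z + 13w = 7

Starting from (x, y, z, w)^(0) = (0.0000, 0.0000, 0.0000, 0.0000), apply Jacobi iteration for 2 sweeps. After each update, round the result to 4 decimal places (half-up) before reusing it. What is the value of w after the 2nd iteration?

Iteration 1:
  x = (0 - (1)·0.0000 - (-1)·0.0000 - (-2)·0.0000) / (8) = 0.0000
  y = (3 - (2)·0.0000 - (3)·0.0000 - (1)·0.0000) / (7) = 0.4286
  z = (-1 - (3)·0.0000 - (-4)·0.0000 - (3)·0.0000) / (11) = -0.0909
  w = (7 - (-4)·0.0000 - (3)·0.0000 - (-4)·0.0000) / (13) = 0.5385
Iteration 2:
  x = (0 - (1)·0.4286 - (-1)·-0.0909 - (-2)·0.5385) / (8) = 0.0697
  y = (3 - (2)·0.0000 - (3)·-0.0909 - (1)·0.5385) / (7) = 0.3906
  z = (-1 - (3)·0.0000 - (-4)·0.4286 - (3)·0.5385) / (11) = -0.0819
  w = (7 - (-4)·0.0000 - (3)·0.4286 - (-4)·-0.0909) / (13) = 0.4116

0.4116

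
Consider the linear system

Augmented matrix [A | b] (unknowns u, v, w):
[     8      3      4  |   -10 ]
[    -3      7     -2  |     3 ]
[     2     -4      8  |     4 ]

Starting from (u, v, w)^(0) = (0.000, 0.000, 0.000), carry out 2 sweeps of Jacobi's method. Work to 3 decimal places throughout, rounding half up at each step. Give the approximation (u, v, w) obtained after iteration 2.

Iteration 1:
  u = (-10 - (3)·0.000 - (4)·0.000) / (8) = -1.250
  v = (3 - (-3)·0.000 - (-2)·0.000) / (7) = 0.429
  w = (4 - (2)·0.000 - (-4)·0.000) / (8) = 0.500
Iteration 2:
  u = (-10 - (3)·0.429 - (4)·0.500) / (8) = -1.661
  v = (3 - (-3)·-1.250 - (-2)·0.500) / (7) = 0.036
  w = (4 - (2)·-1.250 - (-4)·0.429) / (8) = 1.027

(-1.661, 0.036, 1.027)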